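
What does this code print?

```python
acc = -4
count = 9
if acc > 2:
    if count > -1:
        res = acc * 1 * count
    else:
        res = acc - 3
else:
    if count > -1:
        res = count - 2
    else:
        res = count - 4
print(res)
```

7

acc=-4, count=9
acc > 2 is False; count > -1 is True
→ res = count - 2 = 7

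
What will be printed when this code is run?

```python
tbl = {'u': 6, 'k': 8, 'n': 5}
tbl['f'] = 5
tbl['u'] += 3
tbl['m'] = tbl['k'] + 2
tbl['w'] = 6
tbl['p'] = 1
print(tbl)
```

{'u': 9, 'k': 8, 'n': 5, 'f': 5, 'm': 10, 'w': 6, 'p': 1}

tbl['f'] = 5 → {'u': 6, 'k': 8, 'n': 5, 'f': 5}
tbl['u'] = 6+3 = 9 → {'u': 9, 'k': 8, 'n': 5, 'f': 5}
tbl['m'] = tbl['k']+2 = 10 → {'u': 9, 'k': 8, 'n': 5, 'f': 5, 'm': 10}
tbl['w'] = 6 → {'u': 9, 'k': 8, 'n': 5, 'f': 5, 'm': 10, 'w': 6}
tbl['p'] = 1 → {'u': 9, 'k': 8, 'n': 5, 'f': 5, 'm': 10, 'w': 6, 'p': 1}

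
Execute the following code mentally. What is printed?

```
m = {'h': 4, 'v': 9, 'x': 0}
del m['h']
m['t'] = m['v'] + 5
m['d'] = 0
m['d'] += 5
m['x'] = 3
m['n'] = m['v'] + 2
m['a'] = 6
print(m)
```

{'v': 9, 'x': 3, 't': 14, 'd': 5, 'n': 11, 'a': 6}

del 'h' → {'v': 9, 'x': 0}
m['t'] = m['v']+5 = 14 → {'v': 9, 'x': 0, 't': 14}
m['d'] = 0 → {'v': 9, 'x': 0, 't': 14, 'd': 0}
m['d'] = 0+5 = 5 → {'v': 9, 'x': 0, 't': 14, 'd': 5}
m['x'] = 3 → {'v': 9, 'x': 3, 't': 14, 'd': 5}
m['n'] = m['v']+2 = 11 → {'v': 9, 'x': 3, 't': 14, 'd': 5, 'n': 11}
m['a'] = 6 → {'v': 9, 'x': 3, 't': 14, 'd': 5, 'n': 11, 'a': 6}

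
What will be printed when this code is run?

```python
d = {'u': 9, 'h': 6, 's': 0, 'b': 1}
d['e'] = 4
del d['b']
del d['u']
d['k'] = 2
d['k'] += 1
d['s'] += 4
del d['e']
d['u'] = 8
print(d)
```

d['e'] = 4 → {'u': 9, 'h': 6, 's': 0, 'b': 1, 'e': 4}
del 'b' → {'u': 9, 'h': 6, 's': 0, 'e': 4}
del 'u' → {'h': 6, 's': 0, 'e': 4}
d['k'] = 2 → {'h': 6, 's': 0, 'e': 4, 'k': 2}
d['k'] = 2+1 = 3 → {'h': 6, 's': 0, 'e': 4, 'k': 3}
d['s'] = 0+4 = 4 → {'h': 6, 's': 4, 'e': 4, 'k': 3}
del 'e' → {'h': 6, 's': 4, 'k': 3}
d['u'] = 8 → {'h': 6, 's': 4, 'k': 3, 'u': 8}

{'h': 6, 's': 4, 'k': 3, 'u': 8}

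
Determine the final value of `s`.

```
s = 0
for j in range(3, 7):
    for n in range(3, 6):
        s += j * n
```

j=3,n=3: s = 0+9 = 9
j=3,n=4: s = 9+12 = 21
j=3,n=5: s = 21+15 = 36
j=4,n=3: s = 36+12 = 48
j=4,n=4: s = 48+16 = 64
j=4,n=5: s = 64+20 = 84
j=5,n=3: s = 84+15 = 99
j=5,n=4: s = 99+20 = 119
j=5,n=5: s = 119+25 = 144
j=6,n=3: s = 144+18 = 162
j=6,n=4: s = 162+24 = 186
j=6,n=5: s = 186+30 = 216

216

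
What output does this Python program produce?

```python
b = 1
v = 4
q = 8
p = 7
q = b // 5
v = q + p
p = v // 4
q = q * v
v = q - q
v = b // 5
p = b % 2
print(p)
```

1

q = 1//5 = 0
v = 0+7 = 7
p = 7//4 = 1
q = 0*7 = 0
v = 0-0 = 0
v = 1//5 = 0
p = 1%2 = 1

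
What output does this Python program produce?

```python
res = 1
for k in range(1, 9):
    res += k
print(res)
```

37

k=1: res = 1+1 = 2
k=2: res = 2+2 = 4
k=3: res = 4+3 = 7
k=4: res = 7+4 = 11
k=5: res = 11+5 = 16
k=6: res = 16+6 = 22
k=7: res = 22+7 = 29
k=8: res = 29+8 = 37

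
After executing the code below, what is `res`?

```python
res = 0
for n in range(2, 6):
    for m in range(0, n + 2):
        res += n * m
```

n=2,m=0: res = 0+0 = 0
n=2,m=1: res = 0+2 = 2
n=2,m=2: res = 2+4 = 6
n=2,m=3: res = 6+6 = 12
n=3,m=0: res = 12+0 = 12
n=3,m=1: res = 12+3 = 15
n=3,m=2: res = 15+6 = 21
n=3,m=3: res = 21+9 = 30
n=3,m=4: res = 30+12 = 42
n=4,m=0: res = 42+0 = 42
n=4,m=1: res = 42+4 = 46
n=4,m=2: res = 46+8 = 54
n=4,m=3: res = 54+12 = 66
n=4,m=4: res = 66+16 = 82
n=4,m=5: res = 82+20 = 102
n=5,m=0: res = 102+0 = 102
n=5,m=1: res = 102+5 = 107
n=5,m=2: res = 107+10 = 117
n=5,m=3: res = 117+15 = 132
n=5,m=4: res = 132+20 = 152
n=5,m=5: res = 152+25 = 177
n=5,m=6: res = 177+30 = 207

207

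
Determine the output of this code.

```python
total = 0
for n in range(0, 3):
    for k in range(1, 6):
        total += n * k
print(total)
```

n=0,k=1: total = 0+0 = 0
n=0,k=2: total = 0+0 = 0
n=0,k=3: total = 0+0 = 0
n=0,k=4: total = 0+0 = 0
n=0,k=5: total = 0+0 = 0
n=1,k=1: total = 0+1 = 1
n=1,k=2: total = 1+2 = 3
n=1,k=3: total = 3+3 = 6
n=1,k=4: total = 6+4 = 10
n=1,k=5: total = 10+5 = 15
n=2,k=1: total = 15+2 = 17
n=2,k=2: total = 17+4 = 21
n=2,k=3: total = 21+6 = 27
n=2,k=4: total = 27+8 = 35
n=2,k=5: total = 35+10 = 45

45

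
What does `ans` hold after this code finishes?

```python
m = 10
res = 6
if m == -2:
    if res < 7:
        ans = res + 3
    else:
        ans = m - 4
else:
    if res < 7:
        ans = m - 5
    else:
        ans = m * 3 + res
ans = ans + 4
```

9

m=10, res=6
m == -2 is False; res < 7 is True
→ ans = m - 5 = 5
ans = 5+4 = 9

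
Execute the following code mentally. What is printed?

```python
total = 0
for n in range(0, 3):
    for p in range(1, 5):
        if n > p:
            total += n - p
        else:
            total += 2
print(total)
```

n=0,p=1: not 0>1, total = 0+2 = 2
n=0,p=2: not 0>2, total = 2+2 = 4
n=0,p=3: not 0>3, total = 4+2 = 6
n=0,p=4: not 0>4, total = 6+2 = 8
n=1,p=1: not 1>1, total = 8+2 = 10
n=1,p=2: not 1>2, total = 10+2 = 12
n=1,p=3: not 1>3, total = 12+2 = 14
n=1,p=4: not 1>4, total = 14+2 = 16
n=2,p=1: 2>1, total = 16+1 = 17
n=2,p=2: not 2>2, total = 17+2 = 19
n=2,p=3: not 2>3, total = 19+2 = 21
n=2,p=4: not 2>4, total = 21+2 = 23

23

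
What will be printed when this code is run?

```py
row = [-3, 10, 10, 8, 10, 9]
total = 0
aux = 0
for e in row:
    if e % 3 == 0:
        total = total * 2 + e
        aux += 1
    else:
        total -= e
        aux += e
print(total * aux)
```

e=-3: %3==0, total = 0*2+(-3) = -3; aux=1
e=10: not %3==0, total = (-3)-10 = -13; aux=11
e=10: not %3==0, total = (-13)-10 = -23; aux=21
e=8: not %3==0, total = (-23)-8 = -31; aux=29
e=10: not %3==0, total = (-31)-10 = -41; aux=39
e=9: %3==0, total = (-41)*2+9 = -73; aux=40
total*aux = (-73)*40 = -2920

-2920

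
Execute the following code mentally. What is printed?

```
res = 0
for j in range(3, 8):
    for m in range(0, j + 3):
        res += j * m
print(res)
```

j=3,m=0: res = 0+0 = 0
j=3,m=1: res = 0+3 = 3
j=3,m=2: res = 3+6 = 9
j=3,m=3: res = 9+9 = 18
j=3,m=4: res = 18+12 = 30
j=3,m=5: res = 30+15 = 45
j=4,m=0: res = 45+0 = 45
j=4,m=1: res = 45+4 = 49
j=4,m=2: res = 49+8 = 57
j=4,m=3: res = 57+12 = 69
j=4,m=4: res = 69+16 = 85
j=4,m=5: res = 85+20 = 105
j=4,m=6: res = 105+24 = 129
j=5,m=0: res = 129+0 = 129
j=5,m=1: res = 129+5 = 134
j=5,m=2: res = 134+10 = 144
j=5,m=3: res = 144+15 = 159
j=5,m=4: res = 159+20 = 179
j=5,m=5: res = 179+25 = 204
j=5,m=6: res = 204+30 = 234
j=5,m=7: res = 234+35 = 269
j=6,m=0: res = 269+0 = 269
j=6,m=1: res = 269+6 = 275
j=6,m=2: res = 275+12 = 287
j=6,m=3: res = 287+18 = 305
j=6,m=4: res = 305+24 = 329
j=6,m=5: res = 329+30 = 359
j=6,m=6: res = 359+36 = 395
j=6,m=7: res = 395+42 = 437
j=6,m=8: res = 437+48 = 485
j=7,m=0: res = 485+0 = 485
j=7,m=1: res = 485+7 = 492
j=7,m=2: res = 492+14 = 506
j=7,m=3: res = 506+21 = 527
j=7,m=4: res = 527+28 = 555
j=7,m=5: res = 555+35 = 590
j=7,m=6: res = 590+42 = 632
j=7,m=7: res = 632+49 = 681
j=7,m=8: res = 681+56 = 737
j=7,m=9: res = 737+63 = 800

800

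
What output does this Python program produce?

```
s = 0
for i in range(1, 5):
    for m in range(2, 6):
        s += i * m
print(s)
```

i=1,m=2: s = 0+2 = 2
i=1,m=3: s = 2+3 = 5
i=1,m=4: s = 5+4 = 9
i=1,m=5: s = 9+5 = 14
i=2,m=2: s = 14+4 = 18
i=2,m=3: s = 18+6 = 24
i=2,m=4: s = 24+8 = 32
i=2,m=5: s = 32+10 = 42
i=3,m=2: s = 42+6 = 48
i=3,m=3: s = 48+9 = 57
i=3,m=4: s = 57+12 = 69
i=3,m=5: s = 69+15 = 84
i=4,m=2: s = 84+8 = 92
i=4,m=3: s = 92+12 = 104
i=4,m=4: s = 104+16 = 120
i=4,m=5: s = 120+20 = 140

140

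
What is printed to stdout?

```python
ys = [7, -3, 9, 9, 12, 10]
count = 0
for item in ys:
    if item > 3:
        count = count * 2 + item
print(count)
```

item=7: >3, count = 0*2+7 = 7
item=-3: not >3
item=9: >3, count = 7*2+9 = 23
item=9: >3, count = 23*2+9 = 55
item=12: >3, count = 55*2+12 = 122
item=10: >3, count = 122*2+10 = 254

254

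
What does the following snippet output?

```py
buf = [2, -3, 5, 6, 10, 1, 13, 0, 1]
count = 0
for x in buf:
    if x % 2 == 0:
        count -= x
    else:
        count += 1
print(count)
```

-13

x=2: even, count = 0-2 = -2
x=-3: not even, count = (-2)+1 = -1
x=5: not even, count = (-1)+1 = 0
x=6: even, count = 0-6 = -6
x=10: even, count = (-6)-10 = -16
x=1: not even, count = (-16)+1 = -15
x=13: not even, count = (-15)+1 = -14
x=0: even, count = (-14)-0 = -14
x=1: not even, count = (-14)+1 = -13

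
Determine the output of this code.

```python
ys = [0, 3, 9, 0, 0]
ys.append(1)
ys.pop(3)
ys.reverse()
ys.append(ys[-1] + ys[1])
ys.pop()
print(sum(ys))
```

append 1 → [0, 3, 9, 0, 0, 1]
pop(3) removes 0 → [0, 3, 9, 0, 1]
reverse → [1, 0, 9, 3, 0]
append ys[-1]+ys[1] = 0+0 = 0 → [1, 0, 9, 3, 0, 0]
pop() removes 0 → [1, 0, 9, 3, 0]
sum = 13

13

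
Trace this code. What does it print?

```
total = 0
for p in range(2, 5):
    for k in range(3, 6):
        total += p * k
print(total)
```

p=2,k=3: total = 0+6 = 6
p=2,k=4: total = 6+8 = 14
p=2,k=5: total = 14+10 = 24
p=3,k=3: total = 24+9 = 33
p=3,k=4: total = 33+12 = 45
p=3,k=5: total = 45+15 = 60
p=4,k=3: total = 60+12 = 72
p=4,k=4: total = 72+16 = 88
p=4,k=5: total = 88+20 = 108

108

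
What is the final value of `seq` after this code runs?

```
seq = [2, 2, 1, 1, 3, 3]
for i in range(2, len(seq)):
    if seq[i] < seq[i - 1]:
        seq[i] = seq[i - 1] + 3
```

[2, 2, 5, 8, 11, 14]

i=2: 1<2, seq[2] = 2+3 = 5 → [2, 2, 5, 1, 3, 3]
i=3: 1<5, seq[3] = 5+3 = 8 → [2, 2, 5, 8, 3, 3]
i=4: 3<8, seq[4] = 8+3 = 11 → [2, 2, 5, 8, 11, 3]
i=5: 3<11, seq[5] = 11+3 = 14 → [2, 2, 5, 8, 11, 14]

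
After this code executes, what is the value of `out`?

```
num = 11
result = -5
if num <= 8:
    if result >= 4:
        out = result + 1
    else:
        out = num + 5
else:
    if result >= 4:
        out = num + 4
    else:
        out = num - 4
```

num=11, result=-5
num <= 8 is False; result >= 4 is False
→ out = num - 4 = 7

7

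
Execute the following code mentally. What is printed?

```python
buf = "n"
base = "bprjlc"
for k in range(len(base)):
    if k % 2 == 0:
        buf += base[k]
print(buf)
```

nbrl

k=0: add 'b' → 'nb'
k=1: skip
k=2: add 'r' → 'nbr'
k=3: skip
k=4: add 'l' → 'nbrl'
k=5: skip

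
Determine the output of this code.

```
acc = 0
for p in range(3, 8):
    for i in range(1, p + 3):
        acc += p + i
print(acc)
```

p=3,i=1: acc = 0+4 = 4
p=3,i=2: acc = 4+5 = 9
p=3,i=3: acc = 9+6 = 15
p=3,i=4: acc = 15+7 = 22
p=3,i=5: acc = 22+8 = 30
p=4,i=1: acc = 30+5 = 35
p=4,i=2: acc = 35+6 = 41
p=4,i=3: acc = 41+7 = 48
p=4,i=4: acc = 48+8 = 56
p=4,i=5: acc = 56+9 = 65
p=4,i=6: acc = 65+10 = 75
p=5,i=1: acc = 75+6 = 81
p=5,i=2: acc = 81+7 = 88
p=5,i=3: acc = 88+8 = 96
p=5,i=4: acc = 96+9 = 105
p=5,i=5: acc = 105+10 = 115
p=5,i=6: acc = 115+11 = 126
p=5,i=7: acc = 126+12 = 138
p=6,i=1: acc = 138+7 = 145
p=6,i=2: acc = 145+8 = 153
p=6,i=3: acc = 153+9 = 162
p=6,i=4: acc = 162+10 = 172
p=6,i=5: acc = 172+11 = 183
p=6,i=6: acc = 183+12 = 195
p=6,i=7: acc = 195+13 = 208
p=6,i=8: acc = 208+14 = 222
p=7,i=1: acc = 222+8 = 230
p=7,i=2: acc = 230+9 = 239
p=7,i=3: acc = 239+10 = 249
p=7,i=4: acc = 249+11 = 260
p=7,i=5: acc = 260+12 = 272
p=7,i=6: acc = 272+13 = 285
p=7,i=7: acc = 285+14 = 299
p=7,i=8: acc = 299+15 = 314
p=7,i=9: acc = 314+16 = 330

330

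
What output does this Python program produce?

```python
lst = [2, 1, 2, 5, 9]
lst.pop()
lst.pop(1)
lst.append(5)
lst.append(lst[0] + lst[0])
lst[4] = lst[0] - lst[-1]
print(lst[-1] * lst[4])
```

4

pop() removes 9 → [2, 1, 2, 5]
pop(1) removes 1 → [2, 2, 5]
append 5 → [2, 2, 5, 5]
append lst[0]+lst[0] = 2+2 = 4 → [2, 2, 5, 5, 4]
lst[4] = lst[0]-lst[-1] = 2-4 = -2 → [2, 2, 5, 5, -2]
lst[-1]*lst[4] = (-2)*(-2) = 4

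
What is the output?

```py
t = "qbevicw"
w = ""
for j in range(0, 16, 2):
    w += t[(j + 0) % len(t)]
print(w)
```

qeiwbvcq

j=0: add t[0]='q' → 'q'
j=2: add t[2]='e' → 'qe'
j=4: add t[4]='i' → 'qei'
j=6: add t[6]='w' → 'qeiw'
j=8: add t[1]='b' → 'qeiwb'
j=10: add t[3]='v' → 'qeiwbv'
j=12: add t[5]='c' → 'qeiwbvc'
j=14: add t[0]='q' → 'qeiwbvcq'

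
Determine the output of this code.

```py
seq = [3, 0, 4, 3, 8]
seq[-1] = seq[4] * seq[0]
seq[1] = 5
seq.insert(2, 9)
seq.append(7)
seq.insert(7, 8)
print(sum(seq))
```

63

seq[-1] = seq[4]*seq[0] = 8*3 = 24 → [3, 0, 4, 3, 24]
seq[1] = 5 → [3, 5, 4, 3, 24]
insert 9 at 2 → [3, 5, 9, 4, 3, 24]
append 7 → [3, 5, 9, 4, 3, 24, 7]
insert 8 at 7 → [3, 5, 9, 4, 3, 24, 7, 8]
sum = 63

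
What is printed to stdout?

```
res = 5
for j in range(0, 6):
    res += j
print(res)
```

20

j=0: res = 5+0 = 5
j=1: res = 5+1 = 6
j=2: res = 6+2 = 8
j=3: res = 8+3 = 11
j=4: res = 11+4 = 15
j=5: res = 15+5 = 20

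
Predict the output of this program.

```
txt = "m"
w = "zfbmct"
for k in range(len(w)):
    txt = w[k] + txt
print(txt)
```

k=0: prepend 'z' → 'zm'
k=1: prepend 'f' → 'fzm'
k=2: prepend 'b' → 'bfzm'
k=3: prepend 'm' → 'mbfzm'
k=4: prepend 'c' → 'cmbfzm'
k=5: prepend 't' → 'tcmbfzm'

tcmbfzm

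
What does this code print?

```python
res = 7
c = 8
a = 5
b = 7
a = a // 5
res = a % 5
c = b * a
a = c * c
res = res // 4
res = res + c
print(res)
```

a = 5//5 = 1
res = 1%5 = 1
c = 7*1 = 7
a = 7*7 = 49
res = 1//4 = 0
res = 0+7 = 7

7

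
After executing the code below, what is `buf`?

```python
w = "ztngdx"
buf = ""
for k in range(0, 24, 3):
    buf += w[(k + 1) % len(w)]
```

'tdtdtdtd'

k=0: add w[1]='t' → 't'
k=3: add w[4]='d' → 'td'
k=6: add w[1]='t' → 'tdt'
k=9: add w[4]='d' → 'tdtd'
k=12: add w[1]='t' → 'tdtdt'
k=15: add w[4]='d' → 'tdtdtd'
k=18: add w[1]='t' → 'tdtdtdt'
k=21: add w[4]='d' → 'tdtdtdtd'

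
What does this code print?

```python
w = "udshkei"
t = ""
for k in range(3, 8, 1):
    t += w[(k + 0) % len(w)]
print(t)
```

hkeiu

k=3: add w[3]='h' → 'h'
k=4: add w[4]='k' → 'hk'
k=5: add w[5]='e' → 'hke'
k=6: add w[6]='i' → 'hkei'
k=7: add w[0]='u' → 'hkeiu'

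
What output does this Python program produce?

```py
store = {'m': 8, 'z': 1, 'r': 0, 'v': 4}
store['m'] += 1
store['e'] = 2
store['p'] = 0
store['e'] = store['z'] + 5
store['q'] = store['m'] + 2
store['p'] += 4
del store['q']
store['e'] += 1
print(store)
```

{'m': 9, 'z': 1, 'r': 0, 'v': 4, 'e': 7, 'p': 4}

store['m'] = 8+1 = 9 → {'m': 9, 'z': 1, 'r': 0, 'v': 4}
store['e'] = 2 → {'m': 9, 'z': 1, 'r': 0, 'v': 4, 'e': 2}
store['p'] = 0 → {'m': 9, 'z': 1, 'r': 0, 'v': 4, 'e': 2, 'p': 0}
store['e'] = store['z']+5 = 6 → {'m': 9, 'z': 1, 'r': 0, 'v': 4, 'e': 6, 'p': 0}
store['q'] = store['m']+2 = 11 → {'m': 9, 'z': 1, 'r': 0, 'v': 4, 'e': 6, 'p': 0, 'q': 11}
store['p'] = 0+4 = 4 → {'m': 9, 'z': 1, 'r': 0, 'v': 4, 'e': 6, 'p': 4, 'q': 11}
del 'q' → {'m': 9, 'z': 1, 'r': 0, 'v': 4, 'e': 6, 'p': 4}
store['e'] = 6+1 = 7 → {'m': 9, 'z': 1, 'r': 0, 'v': 4, 'e': 7, 'p': 4}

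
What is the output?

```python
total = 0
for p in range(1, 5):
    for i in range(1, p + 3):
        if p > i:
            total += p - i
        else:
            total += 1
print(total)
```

p=1,i=1: not 1>1, total = 0+1 = 1
p=1,i=2: not 1>2, total = 1+1 = 2
p=1,i=3: not 1>3, total = 2+1 = 3
p=2,i=1: 2>1, total = 3+1 = 4
p=2,i=2: not 2>2, total = 4+1 = 5
p=2,i=3: not 2>3, total = 5+1 = 6
p=2,i=4: not 2>4, total = 6+1 = 7
p=3,i=1: 3>1, total = 7+2 = 9
p=3,i=2: 3>2, total = 9+1 = 10
p=3,i=3: not 3>3, total = 10+1 = 11
p=3,i=4: not 3>4, total = 11+1 = 12
p=3,i=5: not 3>5, total = 12+1 = 13
p=4,i=1: 4>1, total = 13+3 = 16
p=4,i=2: 4>2, total = 16+2 = 18
p=4,i=3: 4>3, total = 18+1 = 19
p=4,i=4: not 4>4, total = 19+1 = 20
p=4,i=5: not 4>5, total = 20+1 = 21
p=4,i=6: not 4>6, total = 21+1 = 22

22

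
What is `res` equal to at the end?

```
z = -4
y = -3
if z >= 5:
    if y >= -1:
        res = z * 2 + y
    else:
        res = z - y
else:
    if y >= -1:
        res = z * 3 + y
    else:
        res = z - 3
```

z=-4, y=-3
z >= 5 is False; y >= -1 is False
→ res = z - 3 = -7

-7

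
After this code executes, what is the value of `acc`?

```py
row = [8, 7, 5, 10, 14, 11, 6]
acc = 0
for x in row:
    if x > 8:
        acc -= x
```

-35

x=8: not >8
x=7: not >8
x=5: not >8
x=10: >8, acc = 0-10 = -10
x=14: >8, acc = (-10)-14 = -24
x=11: >8, acc = (-24)-11 = -35
x=6: not >8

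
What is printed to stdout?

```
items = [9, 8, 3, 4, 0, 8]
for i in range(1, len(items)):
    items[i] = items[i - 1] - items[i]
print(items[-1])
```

-14

i=1: items[1] = 9-8 = 1 → [9, 1, 3, 4, 0, 8]
i=2: items[2] = 1-3 = -2 → [9, 1, -2, 4, 0, 8]
i=3: items[3] = (-2)-4 = -6 → [9, 1, -2, -6, 0, 8]
i=4: items[4] = (-6)-0 = -6 → [9, 1, -2, -6, -6, 8]
i=5: items[5] = (-6)-8 = -14 → [9, 1, -2, -6, -6, -14]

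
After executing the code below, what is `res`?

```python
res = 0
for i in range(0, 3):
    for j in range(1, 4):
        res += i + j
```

i=0,j=1: res = 0+1 = 1
i=0,j=2: res = 1+2 = 3
i=0,j=3: res = 3+3 = 6
i=1,j=1: res = 6+2 = 8
i=1,j=2: res = 8+3 = 11
i=1,j=3: res = 11+4 = 15
i=2,j=1: res = 15+3 = 18
i=2,j=2: res = 18+4 = 22
i=2,j=3: res = 22+5 = 27

27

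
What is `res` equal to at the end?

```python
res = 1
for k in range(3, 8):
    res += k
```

k=3: res = 1+3 = 4
k=4: res = 4+4 = 8
k=5: res = 8+5 = 13
k=6: res = 13+6 = 19
k=7: res = 19+7 = 26

26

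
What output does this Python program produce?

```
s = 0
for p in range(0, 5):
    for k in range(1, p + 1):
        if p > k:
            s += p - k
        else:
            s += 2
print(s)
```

p=1,k=1: not 1>1, s = 0+2 = 2
p=2,k=1: 2>1, s = 2+1 = 3
p=2,k=2: not 2>2, s = 3+2 = 5
p=3,k=1: 3>1, s = 5+2 = 7
p=3,k=2: 3>2, s = 7+1 = 8
p=3,k=3: not 3>3, s = 8+2 = 10
p=4,k=1: 4>1, s = 10+3 = 13
p=4,k=2: 4>2, s = 13+2 = 15
p=4,k=3: 4>3, s = 15+1 = 16
p=4,k=4: not 4>4, s = 16+2 = 18

18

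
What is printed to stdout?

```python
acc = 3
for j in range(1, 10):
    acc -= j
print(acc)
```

j=1: acc = 3-1 = 2
j=2: acc = 2-2 = 0
j=3: acc = 0-3 = -3
j=4: acc = (-3)-4 = -7
j=5: acc = (-7)-5 = -12
j=6: acc = (-12)-6 = -18
j=7: acc = (-18)-7 = -25
j=8: acc = (-25)-8 = -33
j=9: acc = (-33)-9 = -42

-42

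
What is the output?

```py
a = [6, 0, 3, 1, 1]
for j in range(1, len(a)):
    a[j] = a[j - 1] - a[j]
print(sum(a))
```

18

j=1: a[1] = 6-0 = 6 → [6, 6, 3, 1, 1]
j=2: a[2] = 6-3 = 3 → [6, 6, 3, 1, 1]
j=3: a[3] = 3-1 = 2 → [6, 6, 3, 2, 1]
j=4: a[4] = 2-1 = 1 → [6, 6, 3, 2, 1]
sum = 18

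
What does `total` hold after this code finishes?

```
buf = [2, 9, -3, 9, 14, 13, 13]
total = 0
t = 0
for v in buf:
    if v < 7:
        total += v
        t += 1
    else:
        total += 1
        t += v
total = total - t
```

-56

v=2: <7, total = 0+2 = 2; t=1
v=9: not <7, total = 2+1 = 3; t=10
v=-3: <7, total = 3+(-3) = 0; t=11
v=9: not <7, total = 0+1 = 1; t=20
v=14: not <7, total = 1+1 = 2; t=34
v=13: not <7, total = 2+1 = 3; t=47
v=13: not <7, total = 3+1 = 4; t=60
total-t = 4-60 = -56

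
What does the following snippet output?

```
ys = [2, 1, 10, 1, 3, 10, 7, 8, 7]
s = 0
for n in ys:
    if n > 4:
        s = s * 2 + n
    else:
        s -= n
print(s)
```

n=2: not >4, s = 0-2 = -2
n=1: not >4, s = (-2)-1 = -3
n=10: >4, s = (-3)*2+10 = 4
n=1: not >4, s = 4-1 = 3
n=3: not >4, s = 3-3 = 0
n=10: >4, s = 0*2+10 = 10
n=7: >4, s = 10*2+7 = 27
n=8: >4, s = 27*2+8 = 62
n=7: >4, s = 62*2+7 = 131

131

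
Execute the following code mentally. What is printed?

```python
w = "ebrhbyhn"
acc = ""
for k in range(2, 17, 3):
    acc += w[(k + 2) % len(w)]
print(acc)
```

k=2: add w[4]='b' → 'b'
k=5: add w[7]='n' → 'bn'
k=8: add w[2]='r' → 'bnr'
k=11: add w[5]='y' → 'bnry'
k=14: add w[0]='e' → 'bnrye'

bnrye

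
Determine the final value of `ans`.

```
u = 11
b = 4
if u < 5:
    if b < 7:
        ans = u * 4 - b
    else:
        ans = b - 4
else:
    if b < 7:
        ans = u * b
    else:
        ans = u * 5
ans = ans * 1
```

44

u=11, b=4
u < 5 is False; b < 7 is True
→ ans = u * b = 44
ans = 44*1 = 44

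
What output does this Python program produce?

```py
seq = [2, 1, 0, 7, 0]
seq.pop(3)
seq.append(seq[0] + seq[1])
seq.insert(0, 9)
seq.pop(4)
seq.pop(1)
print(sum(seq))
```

13

pop(3) removes 7 → [2, 1, 0, 0]
append seq[0]+seq[1] = 2+1 = 3 → [2, 1, 0, 0, 3]
insert 9 at 0 → [9, 2, 1, 0, 0, 3]
pop(4) removes 0 → [9, 2, 1, 0, 3]
pop(1) removes 2 → [9, 1, 0, 3]
sum = 13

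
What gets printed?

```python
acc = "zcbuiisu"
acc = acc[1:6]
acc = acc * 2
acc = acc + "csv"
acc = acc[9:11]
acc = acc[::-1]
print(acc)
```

ci

slice [1:6] → 'cbuii'
repeat ×2 → 'cbuiicbuii'
+ 'csv' → 'cbuiicbuiicsv'
slice [9:11] → 'ic'
reverse → 'ci'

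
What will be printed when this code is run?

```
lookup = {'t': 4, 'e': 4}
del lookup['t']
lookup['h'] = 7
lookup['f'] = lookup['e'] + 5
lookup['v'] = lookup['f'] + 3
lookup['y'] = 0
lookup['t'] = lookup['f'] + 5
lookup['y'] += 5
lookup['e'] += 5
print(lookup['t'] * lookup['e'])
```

126

del 't' → {'e': 4}
lookup['h'] = 7 → {'e': 4, 'h': 7}
lookup['f'] = lookup['e']+5 = 9 → {'e': 4, 'h': 7, 'f': 9}
lookup['v'] = lookup['f']+3 = 12 → {'e': 4, 'h': 7, 'f': 9, 'v': 12}
lookup['y'] = 0 → {'e': 4, 'h': 7, 'f': 9, 'v': 12, 'y': 0}
lookup['t'] = lookup['f']+5 = 14 → {'e': 4, 'h': 7, 'f': 9, 'v': 12, 'y': 0, 't': 14}
lookup['y'] = 0+5 = 5 → {'e': 4, 'h': 7, 'f': 9, 'v': 12, 'y': 5, 't': 14}
lookup['e'] = 4+5 = 9 → {'e': 9, 'h': 7, 'f': 9, 'v': 12, 'y': 5, 't': 14}
lookup['t']*lookup['e'] = 14*9 = 126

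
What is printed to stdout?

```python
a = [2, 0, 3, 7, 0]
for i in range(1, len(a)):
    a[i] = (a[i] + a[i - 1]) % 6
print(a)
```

i=1: a[1] = (0+2)%6 = 2 → [2, 2, 3, 7, 0]
i=2: a[2] = (3+2)%6 = 5 → [2, 2, 5, 7, 0]
i=3: a[3] = (7+5)%6 = 0 → [2, 2, 5, 0, 0]
i=4: a[4] = (0+0)%6 = 0 → [2, 2, 5, 0, 0]

[2, 2, 5, 0, 0]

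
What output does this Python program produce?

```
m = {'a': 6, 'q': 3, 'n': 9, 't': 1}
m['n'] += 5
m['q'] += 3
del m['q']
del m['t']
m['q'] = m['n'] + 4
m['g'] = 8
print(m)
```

m['n'] = 9+5 = 14 → {'a': 6, 'q': 3, 'n': 14, 't': 1}
m['q'] = 3+3 = 6 → {'a': 6, 'q': 6, 'n': 14, 't': 1}
del 'q' → {'a': 6, 'n': 14, 't': 1}
del 't' → {'a': 6, 'n': 14}
m['q'] = m['n']+4 = 18 → {'a': 6, 'n': 14, 'q': 18}
m['g'] = 8 → {'a': 6, 'n': 14, 'q': 18, 'g': 8}

{'a': 6, 'n': 14, 'q': 18, 'g': 8}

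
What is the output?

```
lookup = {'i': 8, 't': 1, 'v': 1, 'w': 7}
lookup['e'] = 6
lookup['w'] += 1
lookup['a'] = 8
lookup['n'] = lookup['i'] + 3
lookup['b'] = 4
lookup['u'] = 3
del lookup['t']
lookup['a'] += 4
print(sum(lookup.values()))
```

53

lookup['e'] = 6 → {'i': 8, 't': 1, 'v': 1, 'w': 7, 'e': 6}
lookup['w'] = 7+1 = 8 → {'i': 8, 't': 1, 'v': 1, 'w': 8, 'e': 6}
lookup['a'] = 8 → {'i': 8, 't': 1, 'v': 1, 'w': 8, 'e': 6, 'a': 8}
lookup['n'] = lookup['i']+3 = 11 → {'i': 8, 't': 1, 'v': 1, 'w': 8, 'e': 6, 'a': 8, 'n': 11}
lookup['b'] = 4 → {'i': 8, 't': 1, 'v': 1, 'w': 8, 'e': 6, 'a': 8, 'n': 11, 'b': 4}
lookup['u'] = 3 → {'i': 8, 't': 1, 'v': 1, 'w': 8, 'e': 6, 'a': 8, 'n': 11, 'b': 4, 'u': 3}
del 't' → {'i': 8, 'v': 1, 'w': 8, 'e': 6, 'a': 8, 'n': 11, 'b': 4, 'u': 3}
lookup['a'] = 8+4 = 12 → {'i': 8, 'v': 1, 'w': 8, 'e': 6, 'a': 12, 'n': 11, 'b': 4, 'u': 3}
sum of values = 53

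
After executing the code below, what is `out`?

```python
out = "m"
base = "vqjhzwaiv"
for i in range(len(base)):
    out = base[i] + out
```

'viawzhjqvm'

i=0: prepend 'v' → 'vm'
i=1: prepend 'q' → 'qvm'
i=2: prepend 'j' → 'jqvm'
i=3: prepend 'h' → 'hjqvm'
i=4: prepend 'z' → 'zhjqvm'
i=5: prepend 'w' → 'wzhjqvm'
i=6: prepend 'a' → 'awzhjqvm'
i=7: prepend 'i' → 'iawzhjqvm'
i=8: prepend 'v' → 'viawzhjqvm'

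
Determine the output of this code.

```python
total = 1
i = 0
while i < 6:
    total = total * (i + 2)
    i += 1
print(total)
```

i=0: total = 1*2 = 2
i=1: total = 2*3 = 6
i=2: total = 6*4 = 24
i=3: total = 24*5 = 120
i=4: total = 120*6 = 720
i=5: total = 720*7 = 5040

5040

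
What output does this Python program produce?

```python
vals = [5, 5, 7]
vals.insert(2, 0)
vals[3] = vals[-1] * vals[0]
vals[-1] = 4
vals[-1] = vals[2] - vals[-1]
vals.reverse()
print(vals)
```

[-4, 0, 5, 5]

insert 0 at 2 → [5, 5, 0, 7]
vals[3] = vals[-1]*vals[0] = 7*5 = 35 → [5, 5, 0, 35]
vals[-1] = 4 → [5, 5, 0, 4]
vals[-1] = vals[2]-vals[-1] = 0-4 = -4 → [5, 5, 0, -4]
reverse → [-4, 0, 5, 5]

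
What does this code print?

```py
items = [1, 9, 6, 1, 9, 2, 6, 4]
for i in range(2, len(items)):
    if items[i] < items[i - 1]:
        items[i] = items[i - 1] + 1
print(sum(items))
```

85

i=2: 6<9, items[2] = 9+1 = 10 → [1, 9, 10, 1, 9, 2, 6, 4]
i=3: 1<10, items[3] = 10+1 = 11 → [1, 9, 10, 11, 9, 2, 6, 4]
i=4: 9<11, items[4] = 11+1 = 12 → [1, 9, 10, 11, 12, 2, 6, 4]
i=5: 2<12, items[5] = 12+1 = 13 → [1, 9, 10, 11, 12, 13, 6, 4]
i=6: 6<13, items[6] = 13+1 = 14 → [1, 9, 10, 11, 12, 13, 14, 4]
i=7: 4<14, items[7] = 14+1 = 15 → [1, 9, 10, 11, 12, 13, 14, 15]
sum = 85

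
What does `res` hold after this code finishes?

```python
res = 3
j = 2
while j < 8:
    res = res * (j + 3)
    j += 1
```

j=2: res = 3*5 = 15
j=3: res = 15*6 = 90
j=4: res = 90*7 = 630
j=5: res = 630*8 = 5040
j=6: res = 5040*9 = 45360
j=7: res = 45360*10 = 453600

453600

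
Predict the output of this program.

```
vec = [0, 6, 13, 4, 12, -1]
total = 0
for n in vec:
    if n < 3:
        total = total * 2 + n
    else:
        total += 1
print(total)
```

n=0: <3, total = 0*2+0 = 0
n=6: not <3, total = 0+1 = 1
n=13: not <3, total = 1+1 = 2
n=4: not <3, total = 2+1 = 3
n=12: not <3, total = 3+1 = 4
n=-1: <3, total = 4*2+(-1) = 7

7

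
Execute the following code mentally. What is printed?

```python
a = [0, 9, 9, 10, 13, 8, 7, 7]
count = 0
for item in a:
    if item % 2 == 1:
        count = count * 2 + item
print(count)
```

item=0: not odd
item=9: odd, count = 0*2+9 = 9
item=9: odd, count = 9*2+9 = 27
item=10: not odd
item=13: odd, count = 27*2+13 = 67
item=8: not odd
item=7: odd, count = 67*2+7 = 141
item=7: odd, count = 141*2+7 = 289

289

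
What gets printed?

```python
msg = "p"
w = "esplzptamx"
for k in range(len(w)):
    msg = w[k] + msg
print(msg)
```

xmatpzlpsep

k=0: prepend 'e' → 'ep'
k=1: prepend 's' → 'sep'
k=2: prepend 'p' → 'psep'
k=3: prepend 'l' → 'lpsep'
k=4: prepend 'z' → 'zlpsep'
k=5: prepend 'p' → 'pzlpsep'
k=6: prepend 't' → 'tpzlpsep'
k=7: prepend 'a' → 'atpzlpsep'
k=8: prepend 'm' → 'matpzlpsep'
k=9: prepend 'x' → 'xmatpzlpsep'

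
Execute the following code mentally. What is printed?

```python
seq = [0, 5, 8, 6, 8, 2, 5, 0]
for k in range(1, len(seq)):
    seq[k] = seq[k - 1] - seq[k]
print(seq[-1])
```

k=1: seq[1] = 0-5 = -5 → [0, -5, 8, 6, 8, 2, 5, 0]
k=2: seq[2] = (-5)-8 = -13 → [0, -5, -13, 6, 8, 2, 5, 0]
k=3: seq[3] = (-13)-6 = -19 → [0, -5, -13, -19, 8, 2, 5, 0]
k=4: seq[4] = (-19)-8 = -27 → [0, -5, -13, -19, -27, 2, 5, 0]
k=5: seq[5] = (-27)-2 = -29 → [0, -5, -13, -19, -27, -29, 5, 0]
k=6: seq[6] = (-29)-5 = -34 → [0, -5, -13, -19, -27, -29, -34, 0]
k=7: seq[7] = (-34)-0 = -34 → [0, -5, -13, -19, -27, -29, -34, -34]

-34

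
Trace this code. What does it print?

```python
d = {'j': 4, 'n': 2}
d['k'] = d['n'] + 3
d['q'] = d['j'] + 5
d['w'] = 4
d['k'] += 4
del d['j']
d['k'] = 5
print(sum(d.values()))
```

20

d['k'] = d['n']+3 = 5 → {'j': 4, 'n': 2, 'k': 5}
d['q'] = d['j']+5 = 9 → {'j': 4, 'n': 2, 'k': 5, 'q': 9}
d['w'] = 4 → {'j': 4, 'n': 2, 'k': 5, 'q': 9, 'w': 4}
d['k'] = 5+4 = 9 → {'j': 4, 'n': 2, 'k': 9, 'q': 9, 'w': 4}
del 'j' → {'n': 2, 'k': 9, 'q': 9, 'w': 4}
d['k'] = 5 → {'n': 2, 'k': 5, 'q': 9, 'w': 4}
sum of values = 20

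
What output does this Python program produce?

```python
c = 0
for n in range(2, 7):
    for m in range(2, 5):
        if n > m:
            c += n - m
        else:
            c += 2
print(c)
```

31

n=2,m=2: not 2>2, c = 0+2 = 2
n=2,m=3: not 2>3, c = 2+2 = 4
n=2,m=4: not 2>4, c = 4+2 = 6
n=3,m=2: 3>2, c = 6+1 = 7
n=3,m=3: not 3>3, c = 7+2 = 9
n=3,m=4: not 3>4, c = 9+2 = 11
n=4,m=2: 4>2, c = 11+2 = 13
n=4,m=3: 4>3, c = 13+1 = 14
n=4,m=4: not 4>4, c = 14+2 = 16
n=5,m=2: 5>2, c = 16+3 = 19
n=5,m=3: 5>3, c = 19+2 = 21
n=5,m=4: 5>4, c = 21+1 = 22
n=6,m=2: 6>2, c = 22+4 = 26
n=6,m=3: 6>3, c = 26+3 = 29
n=6,m=4: 6>4, c = 29+2 = 31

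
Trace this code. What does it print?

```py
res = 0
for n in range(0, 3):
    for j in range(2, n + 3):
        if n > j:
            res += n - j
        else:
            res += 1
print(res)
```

n=0,j=2: not 0>2, res = 0+1 = 1
n=1,j=2: not 1>2, res = 1+1 = 2
n=1,j=3: not 1>3, res = 2+1 = 3
n=2,j=2: not 2>2, res = 3+1 = 4
n=2,j=3: not 2>3, res = 4+1 = 5
n=2,j=4: not 2>4, res = 5+1 = 6

6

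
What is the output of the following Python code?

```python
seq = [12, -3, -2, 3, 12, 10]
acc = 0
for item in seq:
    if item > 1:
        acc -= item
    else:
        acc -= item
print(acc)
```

item=12: >1, acc = 0-12 = -12
item=-3: not >1, acc = (-12)-(-3) = -9
item=-2: not >1, acc = (-9)-(-2) = -7
item=3: >1, acc = (-7)-3 = -10
item=12: >1, acc = (-10)-12 = -22
item=10: >1, acc = (-22)-10 = -32

-32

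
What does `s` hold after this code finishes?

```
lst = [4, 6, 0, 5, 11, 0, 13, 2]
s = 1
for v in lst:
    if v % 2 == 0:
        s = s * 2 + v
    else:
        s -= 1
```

136

v=4: even, s = 1*2+4 = 6
v=6: even, s = 6*2+6 = 18
v=0: even, s = 18*2+0 = 36
v=5: not even, s = 36-1 = 35
v=11: not even, s = 35-1 = 34
v=0: even, s = 34*2+0 = 68
v=13: not even, s = 68-1 = 67
v=2: even, s = 67*2+2 = 136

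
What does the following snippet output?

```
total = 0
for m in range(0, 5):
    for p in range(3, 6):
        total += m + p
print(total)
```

m=0,p=3: total = 0+3 = 3
m=0,p=4: total = 3+4 = 7
m=0,p=5: total = 7+5 = 12
m=1,p=3: total = 12+4 = 16
m=1,p=4: total = 16+5 = 21
m=1,p=5: total = 21+6 = 27
m=2,p=3: total = 27+5 = 32
m=2,p=4: total = 32+6 = 38
m=2,p=5: total = 38+7 = 45
m=3,p=3: total = 45+6 = 51
m=3,p=4: total = 51+7 = 58
m=3,p=5: total = 58+8 = 66
m=4,p=3: total = 66+7 = 73
m=4,p=4: total = 73+8 = 81
m=4,p=5: total = 81+9 = 90

90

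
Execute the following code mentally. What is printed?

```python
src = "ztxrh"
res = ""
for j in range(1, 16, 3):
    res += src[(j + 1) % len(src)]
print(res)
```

j=1: add src[2]='x' → 'x'
j=4: add src[0]='z' → 'xz'
j=7: add src[3]='r' → 'xzr'
j=10: add src[1]='t' → 'xzrt'
j=13: add src[4]='h' → 'xzrth'

xzrth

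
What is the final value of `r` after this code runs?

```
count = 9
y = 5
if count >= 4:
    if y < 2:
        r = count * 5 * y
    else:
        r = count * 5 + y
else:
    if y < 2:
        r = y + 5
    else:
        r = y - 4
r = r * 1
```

50

count=9, y=5
count >= 4 is True; y < 2 is False
→ r = count * 5 + y = 50
r = 50*1 = 50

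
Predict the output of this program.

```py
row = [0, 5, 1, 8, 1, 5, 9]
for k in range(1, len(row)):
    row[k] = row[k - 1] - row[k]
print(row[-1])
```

-29

k=1: row[1] = 0-5 = -5 → [0, -5, 1, 8, 1, 5, 9]
k=2: row[2] = (-5)-1 = -6 → [0, -5, -6, 8, 1, 5, 9]
k=3: row[3] = (-6)-8 = -14 → [0, -5, -6, -14, 1, 5, 9]
k=4: row[4] = (-14)-1 = -15 → [0, -5, -6, -14, -15, 5, 9]
k=5: row[5] = (-15)-5 = -20 → [0, -5, -6, -14, -15, -20, 9]
k=6: row[6] = (-20)-9 = -29 → [0, -5, -6, -14, -15, -20, -29]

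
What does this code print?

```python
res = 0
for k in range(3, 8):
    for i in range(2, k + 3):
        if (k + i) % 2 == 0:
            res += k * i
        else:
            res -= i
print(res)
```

k=3,i=2: odd sum, res = 0-2 = -2
k=3,i=3: even sum, res = (-2)+9 = 7
k=3,i=4: odd sum, res = 7-4 = 3
k=3,i=5: even sum, res = 3+15 = 18
k=4,i=2: even sum, res = 18+8 = 26
k=4,i=3: odd sum, res = 26-3 = 23
k=4,i=4: even sum, res = 23+16 = 39
k=4,i=5: odd sum, res = 39-5 = 34
k=4,i=6: even sum, res = 34+24 = 58
k=5,i=2: odd sum, res = 58-2 = 56
k=5,i=3: even sum, res = 56+15 = 71
k=5,i=4: odd sum, res = 71-4 = 67
k=5,i=5: even sum, res = 67+25 = 92
k=5,i=6: odd sum, res = 92-6 = 86
k=5,i=7: even sum, res = 86+35 = 121
k=6,i=2: even sum, res = 121+12 = 133
k=6,i=3: odd sum, res = 133-3 = 130
k=6,i=4: even sum, res = 130+24 = 154
k=6,i=5: odd sum, res = 154-5 = 149
k=6,i=6: even sum, res = 149+36 = 185
k=6,i=7: odd sum, res = 185-7 = 178
k=6,i=8: even sum, res = 178+48 = 226
k=7,i=2: odd sum, res = 226-2 = 224
k=7,i=3: even sum, res = 224+21 = 245
k=7,i=4: odd sum, res = 245-4 = 241
k=7,i=5: even sum, res = 241+35 = 276
k=7,i=6: odd sum, res = 276-6 = 270
k=7,i=7: even sum, res = 270+49 = 319
k=7,i=8: odd sum, res = 319-8 = 311
k=7,i=9: even sum, res = 311+63 = 374

374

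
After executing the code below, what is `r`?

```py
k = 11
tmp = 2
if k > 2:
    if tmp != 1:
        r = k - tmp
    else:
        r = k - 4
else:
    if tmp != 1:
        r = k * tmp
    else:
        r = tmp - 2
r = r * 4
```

k=11, tmp=2
k > 2 is True; tmp != 1 is True
→ r = k - tmp = 9
r = 9*4 = 36

36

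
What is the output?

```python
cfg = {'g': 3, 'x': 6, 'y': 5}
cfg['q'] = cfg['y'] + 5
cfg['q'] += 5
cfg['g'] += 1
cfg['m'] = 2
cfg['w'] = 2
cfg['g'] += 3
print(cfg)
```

{'g': 7, 'x': 6, 'y': 5, 'q': 15, 'm': 2, 'w': 2}

cfg['q'] = cfg['y']+5 = 10 → {'g': 3, 'x': 6, 'y': 5, 'q': 10}
cfg['q'] = 10+5 = 15 → {'g': 3, 'x': 6, 'y': 5, 'q': 15}
cfg['g'] = 3+1 = 4 → {'g': 4, 'x': 6, 'y': 5, 'q': 15}
cfg['m'] = 2 → {'g': 4, 'x': 6, 'y': 5, 'q': 15, 'm': 2}
cfg['w'] = 2 → {'g': 4, 'x': 6, 'y': 5, 'q': 15, 'm': 2, 'w': 2}
cfg['g'] = 4+3 = 7 → {'g': 7, 'x': 6, 'y': 5, 'q': 15, 'm': 2, 'w': 2}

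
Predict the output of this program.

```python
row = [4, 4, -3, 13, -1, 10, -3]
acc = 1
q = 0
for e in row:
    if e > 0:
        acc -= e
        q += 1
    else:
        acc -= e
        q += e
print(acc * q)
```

e=4: >0, acc = 1-4 = -3; q=1
e=4: >0, acc = (-3)-4 = -7; q=2
e=-3: not >0, acc = (-7)-(-3) = -4; q=-1
e=13: >0, acc = (-4)-13 = -17; q=0
e=-1: not >0, acc = (-17)-(-1) = -16; q=-1
e=10: >0, acc = (-16)-10 = -26; q=0
e=-3: not >0, acc = (-26)-(-3) = -23; q=-3
acc*q = (-23)*(-3) = 69

69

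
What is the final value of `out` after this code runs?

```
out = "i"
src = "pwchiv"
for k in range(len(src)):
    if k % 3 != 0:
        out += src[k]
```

'iwciv'

k=0: skip
k=1: add 'w' → 'iw'
k=2: add 'c' → 'iwc'
k=3: skip
k=4: add 'i' → 'iwci'
k=5: add 'v' → 'iwciv'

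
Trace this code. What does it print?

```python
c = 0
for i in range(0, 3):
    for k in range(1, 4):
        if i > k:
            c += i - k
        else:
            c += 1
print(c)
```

9

i=0,k=1: not 0>1, c = 0+1 = 1
i=0,k=2: not 0>2, c = 1+1 = 2
i=0,k=3: not 0>3, c = 2+1 = 3
i=1,k=1: not 1>1, c = 3+1 = 4
i=1,k=2: not 1>2, c = 4+1 = 5
i=1,k=3: not 1>3, c = 5+1 = 6
i=2,k=1: 2>1, c = 6+1 = 7
i=2,k=2: not 2>2, c = 7+1 = 8
i=2,k=3: not 2>3, c = 8+1 = 9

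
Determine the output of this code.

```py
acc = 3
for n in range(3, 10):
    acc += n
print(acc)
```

45

n=3: acc = 3+3 = 6
n=4: acc = 6+4 = 10
n=5: acc = 10+5 = 15
n=6: acc = 15+6 = 21
n=7: acc = 21+7 = 28
n=8: acc = 28+8 = 36
n=9: acc = 36+9 = 45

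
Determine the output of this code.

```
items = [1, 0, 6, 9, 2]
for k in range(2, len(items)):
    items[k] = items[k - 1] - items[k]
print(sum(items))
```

-37

k=2: items[2] = 0-6 = -6 → [1, 0, -6, 9, 2]
k=3: items[3] = (-6)-9 = -15 → [1, 0, -6, -15, 2]
k=4: items[4] = (-15)-2 = -17 → [1, 0, -6, -15, -17]
sum = -37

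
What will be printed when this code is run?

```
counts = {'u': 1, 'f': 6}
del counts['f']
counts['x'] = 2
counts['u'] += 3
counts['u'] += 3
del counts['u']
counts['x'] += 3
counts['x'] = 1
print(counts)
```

del 'f' → {'u': 1}
counts['x'] = 2 → {'u': 1, 'x': 2}
counts['u'] = 1+3 = 4 → {'u': 4, 'x': 2}
counts['u'] = 4+3 = 7 → {'u': 7, 'x': 2}
del 'u' → {'x': 2}
counts['x'] = 2+3 = 5 → {'x': 5}
counts['x'] = 1 → {'x': 1}

{'x': 1}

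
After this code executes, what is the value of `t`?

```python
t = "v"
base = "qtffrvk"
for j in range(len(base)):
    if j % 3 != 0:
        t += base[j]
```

'vtfrv'

j=0: skip
j=1: add 't' → 'vt'
j=2: add 'f' → 'vtf'
j=3: skip
j=4: add 'r' → 'vtfr'
j=5: add 'v' → 'vtfrv'
j=6: skip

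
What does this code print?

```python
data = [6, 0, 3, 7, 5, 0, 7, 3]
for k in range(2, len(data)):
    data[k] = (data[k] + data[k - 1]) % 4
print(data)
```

k=2: data[2] = (3+0)%4 = 3 → [6, 0, 3, 7, 5, 0, 7, 3]
k=3: data[3] = (7+3)%4 = 2 → [6, 0, 3, 2, 5, 0, 7, 3]
k=4: data[4] = (5+2)%4 = 3 → [6, 0, 3, 2, 3, 0, 7, 3]
k=5: data[5] = (0+3)%4 = 3 → [6, 0, 3, 2, 3, 3, 7, 3]
k=6: data[6] = (7+3)%4 = 2 → [6, 0, 3, 2, 3, 3, 2, 3]
k=7: data[7] = (3+2)%4 = 1 → [6, 0, 3, 2, 3, 3, 2, 1]

[6, 0, 3, 2, 3, 3, 2, 1]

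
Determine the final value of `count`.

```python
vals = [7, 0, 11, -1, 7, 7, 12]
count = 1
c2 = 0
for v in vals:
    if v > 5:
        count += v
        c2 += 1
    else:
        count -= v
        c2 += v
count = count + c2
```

50

v=7: >5, count = 1+7 = 8; c2=1
v=0: not >5, count = 8-0 = 8; c2=1
v=11: >5, count = 8+11 = 19; c2=2
v=-1: not >5, count = 19-(-1) = 20; c2=1
v=7: >5, count = 20+7 = 27; c2=2
v=7: >5, count = 27+7 = 34; c2=3
v=12: >5, count = 34+12 = 46; c2=4
count+c2 = 46+4 = 50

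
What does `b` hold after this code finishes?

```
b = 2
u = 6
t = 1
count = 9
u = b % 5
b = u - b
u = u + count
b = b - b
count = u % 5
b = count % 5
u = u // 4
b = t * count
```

u = 2%5 = 2
b = 2-2 = 0
u = 2+9 = 11
b = 0-0 = 0
count = 11%5 = 1
b = 1%5 = 1
u = 11//4 = 2
b = 1*1 = 1

1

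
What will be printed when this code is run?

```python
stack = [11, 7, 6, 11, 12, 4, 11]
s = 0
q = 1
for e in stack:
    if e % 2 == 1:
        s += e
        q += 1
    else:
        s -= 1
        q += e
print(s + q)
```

e=11: odd, s = 0+11 = 11; q=2
e=7: odd, s = 11+7 = 18; q=3
e=6: not odd, s = 18-1 = 17; q=9
e=11: odd, s = 17+11 = 28; q=10
e=12: not odd, s = 28-1 = 27; q=22
e=4: not odd, s = 27-1 = 26; q=26
e=11: odd, s = 26+11 = 37; q=27
s+q = 37+27 = 64

64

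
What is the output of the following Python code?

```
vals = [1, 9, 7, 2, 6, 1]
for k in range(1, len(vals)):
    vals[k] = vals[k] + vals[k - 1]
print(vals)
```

k=1: vals[1] = 9+1 = 10 → [1, 10, 7, 2, 6, 1]
k=2: vals[2] = 7+10 = 17 → [1, 10, 17, 2, 6, 1]
k=3: vals[3] = 2+17 = 19 → [1, 10, 17, 19, 6, 1]
k=4: vals[4] = 6+19 = 25 → [1, 10, 17, 19, 25, 1]
k=5: vals[5] = 1+25 = 26 → [1, 10, 17, 19, 25, 26]

[1, 10, 17, 19, 25, 26]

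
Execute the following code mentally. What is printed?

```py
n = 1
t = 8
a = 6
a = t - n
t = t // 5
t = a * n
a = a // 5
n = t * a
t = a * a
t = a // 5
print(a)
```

1

a = 8-1 = 7
t = 8//5 = 1
t = 7*1 = 7
a = 7//5 = 1
n = 7*1 = 7
t = 1*1 = 1
t = 1//5 = 0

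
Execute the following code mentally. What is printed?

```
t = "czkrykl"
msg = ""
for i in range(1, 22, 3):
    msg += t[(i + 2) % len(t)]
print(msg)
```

rlkkzyc

i=1: add t[3]='r' → 'r'
i=4: add t[6]='l' → 'rl'
i=7: add t[2]='k' → 'rlk'
i=10: add t[5]='k' → 'rlkk'
i=13: add t[1]='z' → 'rlkkz'
i=16: add t[4]='y' → 'rlkkzy'
i=19: add t[0]='c' → 'rlkkzyc'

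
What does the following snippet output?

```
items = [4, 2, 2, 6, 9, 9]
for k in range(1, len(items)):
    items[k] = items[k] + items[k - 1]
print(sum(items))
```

k=1: items[1] = 2+4 = 6 → [4, 6, 2, 6, 9, 9]
k=2: items[2] = 2+6 = 8 → [4, 6, 8, 6, 9, 9]
k=3: items[3] = 6+8 = 14 → [4, 6, 8, 14, 9, 9]
k=4: items[4] = 9+14 = 23 → [4, 6, 8, 14, 23, 9]
k=5: items[5] = 9+23 = 32 → [4, 6, 8, 14, 23, 32]
sum = 87

87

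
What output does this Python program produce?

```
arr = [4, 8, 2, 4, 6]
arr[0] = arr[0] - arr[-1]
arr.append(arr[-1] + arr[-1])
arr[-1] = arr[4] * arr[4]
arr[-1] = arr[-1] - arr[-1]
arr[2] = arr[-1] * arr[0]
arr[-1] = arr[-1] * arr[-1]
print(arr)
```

[-2, 8, 0, 4, 6, 0]

arr[0] = arr[0]-arr[-1] = 4-6 = -2 → [-2, 8, 2, 4, 6]
append arr[-1]+arr[-1] = 6+6 = 12 → [-2, 8, 2, 4, 6, 12]
arr[-1] = arr[4]*arr[4] = 6*6 = 36 → [-2, 8, 2, 4, 6, 36]
arr[-1] = arr[-1]-arr[-1] = 36-36 = 0 → [-2, 8, 2, 4, 6, 0]
arr[2] = arr[-1]*arr[0] = 0*(-2) = 0 → [-2, 8, 0, 4, 6, 0]
arr[-1] = arr[-1]*arr[-1] = 0*0 = 0 → [-2, 8, 0, 4, 6, 0]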